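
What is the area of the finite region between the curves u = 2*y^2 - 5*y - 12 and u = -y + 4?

Both boundary curves give u as a function of y, so integrate with respect to y. Setting them equal: 2*y^2 - 4*y - 16 = 0, i.e. 2*(y - 4)*(y + 2) = 0, so they meet at y = -2, 4.
For y in [-2, 4], u = 2*y^2 - 5*y - 12 is on the left; area = ∫[-2,4] (-(2*y^2 - 4*y - 16)) dy = 72.

72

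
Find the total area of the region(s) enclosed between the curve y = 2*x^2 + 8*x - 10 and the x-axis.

The curve meets the x-axis where 2*x^2 + 8*x - 10 = 0, i.e. 2*(x - 1)*(x + 5) = 0, at x = -5, 1.
On [-5, 1] the curve lies below the axis; ∫[-5,1] (2*x^2 + 8*x - 10) dx = -72, giving area 72.

72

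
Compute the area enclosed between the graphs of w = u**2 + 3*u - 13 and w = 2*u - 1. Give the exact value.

Set the curves equal: u**2 + 3*u - 13 = 2*u - 1, so u**2 + u - 12 = 0, which factors as (u - 3)*(u + 4) = 0. The curves meet at u = -4, 3.
On [-4, 3], w = 2*u - 1 is on top; that piece has area ∫[-4,3] (-(u**2 + u - 12)) du = 343/6.

343/6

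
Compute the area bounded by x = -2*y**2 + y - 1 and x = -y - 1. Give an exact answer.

Both boundary curves give x as a function of y, so integrate with respect to y. Setting them equal: -2*y**2 + 2*y = 0, i.e. -2*y*(y - 1) = 0, so they meet at y = 0, 1.
For y in [0, 1], x = -2*y**2 + y - 1 is on the right; area = ∫[0,1] (-2*y**2 + 2*y) dy = 1/3.

1/3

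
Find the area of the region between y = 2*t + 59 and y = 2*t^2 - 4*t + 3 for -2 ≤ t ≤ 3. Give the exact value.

On [-2, 3], (2*t + 59) - (2*t^2 - 4*t + 3) = -2*t^2 + 6*t + 56 is ≥ 0 throughout, so the area is a single integral of |-2*t^2 + 6*t + 56|.
∫[-2,3] (-2*t^2 + 6*t + 56) dt = 815/3.

815/3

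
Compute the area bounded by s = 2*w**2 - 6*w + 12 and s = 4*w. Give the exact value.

Both boundary curves give s as a function of w, so integrate with respect to w. Setting them equal: 2*w**2 - 10*w + 12 = 0, i.e. 2*(w - 3)*(w - 2) = 0, so they meet at w = 2, 3.
For w in [2, 3], s = 2*w**2 - 6*w + 12 is on the left; area = ∫[2,3] (-(2*w**2 - 10*w + 12)) dw = 1/3.

1/3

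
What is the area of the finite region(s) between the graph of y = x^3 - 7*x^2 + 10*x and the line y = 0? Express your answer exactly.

253/12

The curve meets the x-axis where x^3 - 7*x^2 + 10*x = 0, i.e. x*(x - 5)*(x - 2) = 0, at x = 0, 2, 5.
On [0, 2] the curve lies above the axis; ∫[0,2] (x^3 - 7*x^2 + 10*x) dx = 16/3, giving area 16/3.
On [2, 5] the curve lies below the axis; ∫[2,5] (x^3 - 7*x^2 + 10*x) dx = -63/4, giving area 63/4.
Total area = 16/3 + 63/4 = 253/12.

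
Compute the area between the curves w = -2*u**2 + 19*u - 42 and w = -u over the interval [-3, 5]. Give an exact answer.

896/3

The difference (-2*u**2 + 19*u - 42) - (-u) = -2*u**2 + 20*u - 42 changes sign at u = 3 inside [-3, 5], so split the integral there.
∫[-3,3] (-2*u**2 + 20*u - 42) du = -288; the area of that piece is 288.
∫[3,5] (-2*u**2 + 20*u - 42) du = 32/3.
Total area = 288 + 32/3 = 896/3.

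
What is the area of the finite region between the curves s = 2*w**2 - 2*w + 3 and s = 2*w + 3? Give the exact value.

8/3

Both boundary curves give s as a function of w, so integrate with respect to w. Setting them equal: 2*w**2 - 4*w = 0, i.e. 2*w*(w - 2) = 0, so they meet at w = 0, 2.
For w in [0, 2], s = 2*w**2 - 2*w + 3 is on the left; area = ∫[0,2] (-(2*w**2 - 4*w)) dw = 8/3.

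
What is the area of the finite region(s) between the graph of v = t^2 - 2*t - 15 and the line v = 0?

The curve meets the t-axis where t^2 - 2*t - 15 = 0, i.e. (t - 5)*(t + 3) = 0, at t = -3, 5.
On [-3, 5] the curve lies below the axis; ∫[-3,5] (t^2 - 2*t - 15) dt = -256/3, giving area 256/3.

256/3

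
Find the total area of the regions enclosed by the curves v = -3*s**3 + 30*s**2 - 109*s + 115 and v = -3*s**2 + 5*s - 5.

37/4

Set the curves equal: -3*s**3 + 30*s**2 - 109*s + 115 = -3*s**2 + 5*s - 5, so -3*s**3 + 33*s**2 - 114*s + 120 = 0, which factors as -3*(s - 5)*(s - 4)*(s - 2) = 0. The curves meet at s = 2, 4, 5.
On [2, 4], v = -3*s**2 + 5*s - 5 is on top; that piece has area ∫[2,4] (-(-3*s**3 + 33*s**2 - 114*s + 120)) ds = 8.
On [4, 5], v = -3*s**3 + 30*s**2 - 109*s + 115 is on top; that piece has area ∫[4,5] (-3*s**3 + 33*s**2 - 114*s + 120) ds = 5/4.
Total enclosed area = 8 + 5/4 = 37/4.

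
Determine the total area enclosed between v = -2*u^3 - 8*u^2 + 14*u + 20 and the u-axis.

937/6

The curve meets the u-axis where -2*u^3 - 8*u^2 + 14*u + 20 = 0, i.e. -2*(u - 2)*(u + 1)*(u + 5) = 0, at u = -5, -1, 2.
On [-5, -1] the curve lies below the axis; ∫[-5,-1] (-2*u^3 - 8*u^2 + 14*u + 20) du = -320/3, giving area 320/3.
On [-1, 2] the curve lies above the axis; ∫[-1,2] (-2*u^3 - 8*u^2 + 14*u + 20) du = 99/2, giving area 99/2.
Total area = 320/3 + 99/2 = 937/6.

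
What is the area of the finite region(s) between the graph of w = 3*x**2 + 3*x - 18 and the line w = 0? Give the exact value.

The curve meets the x-axis where 3*x**2 + 3*x - 18 = 0, i.e. 3*(x - 2)*(x + 3) = 0, at x = -3, 2.
On [-3, 2] the curve lies below the axis; ∫[-3,2] (3*x**2 + 3*x - 18) dx = -125/2, giving area 125/2.

125/2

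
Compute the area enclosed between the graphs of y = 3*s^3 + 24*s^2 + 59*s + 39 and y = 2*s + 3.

Set the curves equal: 3*s^3 + 24*s^2 + 59*s + 39 = 2*s + 3, so 3*s^3 + 24*s^2 + 57*s + 36 = 0, which factors as 3*(s + 1)*(s + 3)*(s + 4) = 0. The curves meet at s = -4, -3, -1.
On [-4, -3], y = 3*s^3 + 24*s^2 + 59*s + 39 is on top; that piece has area ∫[-4,-3] (3*s^3 + 24*s^2 + 57*s + 36) ds = 5/4.
On [-3, -1], y = 2*s + 3 is on top; that piece has area ∫[-3,-1] (-(3*s^3 + 24*s^2 + 57*s + 36)) ds = 8.
Total enclosed area = 5/4 + 8 = 37/4.

37/4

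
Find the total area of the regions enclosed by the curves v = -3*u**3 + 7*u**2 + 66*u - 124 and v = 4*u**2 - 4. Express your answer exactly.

3901/4

Set the curves equal: -3*u**3 + 7*u**2 + 66*u - 124 = 4*u**2 - 4, so -3*u**3 + 3*u**2 + 66*u - 120 = 0, which factors as -3*(u - 4)*(u - 2)*(u + 5) = 0. The curves meet at u = -5, 2, 4.
On [-5, 2], v = 4*u**2 - 4 is on top; that piece has area ∫[-5,2] (-(-3*u**3 + 3*u**2 + 66*u - 120)) du = 3773/4.
On [2, 4], v = -3*u**3 + 7*u**2 + 66*u - 124 is on top; that piece has area ∫[2,4] (-3*u**3 + 3*u**2 + 66*u - 120) du = 32.
Total enclosed area = 3773/4 + 32 = 3901/4.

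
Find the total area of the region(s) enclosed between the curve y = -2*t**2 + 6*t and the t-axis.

The curve meets the t-axis where -2*t**2 + 6*t = 0, i.e. -2*t*(t - 3) = 0, at t = 0, 3.
On [0, 3] the curve lies above the axis; ∫[0,3] (-2*t**2 + 6*t) dt = 9, giving area 9.

9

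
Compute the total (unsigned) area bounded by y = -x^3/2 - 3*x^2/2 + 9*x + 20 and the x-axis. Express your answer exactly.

999/8

The curve meets the x-axis where -x^3/2 - 3*x^2/2 + 9*x + 20 = 0, i.e. -(x - 4)*(x + 2)*(x + 5)/2 = 0, at x = -5, -2, 4.
On [-5, -2] the curve lies below the axis; ∫[-5,-2] (-x^3/2 - 3*x^2/2 + 9*x + 20) dx = -135/8, giving area 135/8.
On [-2, 4] the curve lies above the axis; ∫[-2,4] (-x^3/2 - 3*x^2/2 + 9*x + 20) dx = 108, giving area 108.
Total area = 135/8 + 108 = 999/8.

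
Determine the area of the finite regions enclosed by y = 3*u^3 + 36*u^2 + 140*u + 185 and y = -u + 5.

Set the curves equal: 3*u^3 + 36*u^2 + 140*u + 185 = -u + 5, so 3*u^3 + 36*u^2 + 141*u + 180 = 0, which factors as 3*(u + 3)*(u + 4)*(u + 5) = 0. The curves meet at u = -5, -4, -3.
On [-5, -4], y = 3*u^3 + 36*u^2 + 140*u + 185 is on top; that piece has area ∫[-5,-4] (3*u^3 + 36*u^2 + 141*u + 180) du = 3/4.
On [-4, -3], y = -u + 5 is on top; that piece has area ∫[-4,-3] (-(3*u^3 + 36*u^2 + 141*u + 180)) du = 3/4.
Total enclosed area = 3/4 + 3/4 = 3/2.

3/2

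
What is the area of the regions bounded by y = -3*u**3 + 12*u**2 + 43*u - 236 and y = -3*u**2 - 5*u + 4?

Set the curves equal: -3*u**3 + 12*u**2 + 43*u - 236 = -3*u**2 - 5*u + 4, so -3*u**3 + 15*u**2 + 48*u - 240 = 0, which factors as -3*(u - 5)*(u - 4)*(u + 4) = 0. The curves meet at u = -4, 4, 5.
On [-4, 4], y = -3*u**2 - 5*u + 4 is on top; that piece has area ∫[-4,4] (-(-3*u**3 + 15*u**2 + 48*u - 240)) du = 1280.
On [4, 5], y = -3*u**3 + 12*u**2 + 43*u - 236 is on top; that piece has area ∫[4,5] (-3*u**3 + 15*u**2 + 48*u - 240) du = 17/4.
Total enclosed area = 1280 + 17/4 = 5137/4.

5137/4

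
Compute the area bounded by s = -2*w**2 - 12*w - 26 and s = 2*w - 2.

Both boundary curves give s as a function of w, so integrate with respect to w. Setting them equal: -2*w**2 - 14*w - 24 = 0, i.e. -2*(w + 3)*(w + 4) = 0, so they meet at w = -4, -3.
For w in [-4, -3], s = -2*w**2 - 12*w - 26 is on the right; area = ∫[-4,-3] (-2*w**2 - 14*w - 24) dw = 1/3.

1/3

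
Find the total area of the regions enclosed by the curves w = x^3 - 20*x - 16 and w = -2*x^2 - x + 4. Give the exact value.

2521/12

Set the curves equal: x^3 - 20*x - 16 = -2*x^2 - x + 4, so x^3 + 2*x^2 - 19*x - 20 = 0, which factors as (x - 4)*(x + 1)*(x + 5) = 0. The curves meet at x = -5, -1, 4.
On [-5, -1], w = x^3 - 20*x - 16 is on top; that piece has area ∫[-5,-1] (x^3 + 2*x^2 - 19*x - 20) dx = 224/3.
On [-1, 4], w = -2*x^2 - x + 4 is on top; that piece has area ∫[-1,4] (-(x^3 + 2*x^2 - 19*x - 20)) dx = 1625/12.
Total enclosed area = 224/3 + 1625/12 = 2521/12.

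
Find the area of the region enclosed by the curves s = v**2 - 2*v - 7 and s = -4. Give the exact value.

32/3

Both boundary curves give s as a function of v, so integrate with respect to v. Setting them equal: v**2 - 2*v - 3 = 0, i.e. (v - 3)*(v + 1) = 0, so they meet at v = -1, 3.
For v in [-1, 3], s = v**2 - 2*v - 7 is on the left; area = ∫[-1,3] (-(v**2 - 2*v - 3)) dv = 32/3.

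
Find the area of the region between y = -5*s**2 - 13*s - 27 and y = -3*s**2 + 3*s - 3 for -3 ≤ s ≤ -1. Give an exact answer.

The difference (-5*s**2 - 13*s - 27) - (-3*s**2 + 3*s - 3) = -2*s**2 - 16*s - 24 changes sign at s = -2 inside [-3, -1], so split the integral there.
∫[-3,-2] (-2*s**2 - 16*s - 24) ds = 10/3.
∫[-2,-1] (-2*s**2 - 16*s - 24) ds = -14/3; the area of that piece is 14/3.
Total area = 10/3 + 14/3 = 8.

8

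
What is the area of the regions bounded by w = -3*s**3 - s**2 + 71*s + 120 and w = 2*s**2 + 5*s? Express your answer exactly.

3901/4

Set the curves equal: -3*s**3 - s**2 + 71*s + 120 = 2*s**2 + 5*s, so -3*s**3 - 3*s**2 + 66*s + 120 = 0, which factors as -3*(s - 5)*(s + 2)*(s + 4) = 0. The curves meet at s = -4, -2, 5.
On [-4, -2], w = 2*s**2 + 5*s is on top; that piece has area ∫[-4,-2] (-(-3*s**3 - 3*s**2 + 66*s + 120)) ds = 32.
On [-2, 5], w = -3*s**3 - s**2 + 71*s + 120 is on top; that piece has area ∫[-2,5] (-3*s**3 - 3*s**2 + 66*s + 120) ds = 3773/4.
Total enclosed area = 32 + 3773/4 = 3901/4.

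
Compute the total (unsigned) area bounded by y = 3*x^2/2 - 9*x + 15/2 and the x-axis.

16

The curve meets the x-axis where 3*x^2/2 - 9*x + 15/2 = 0, i.e. 3*(x - 5)*(x - 1)/2 = 0, at x = 1, 5.
On [1, 5] the curve lies below the axis; ∫[1,5] (3*x^2/2 - 9*x + 15/2) dx = -16, giving area 16.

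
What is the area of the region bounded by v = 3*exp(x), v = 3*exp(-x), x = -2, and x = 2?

-12 + 6*exp(-2) + 6*exp(2)

The difference (3*exp(x)) - (3*exp(-x)) = 3*exp(x) - 3*exp(-x) changes sign at x = 0 inside [-2, 2], so split the integral there.
∫[-2,0] (3*exp(x) - 3*exp(-x)) dx = -3*exp(2) - 3*exp(-2) + 6; the area of that piece is -6 + 3*exp(-2) + 3*exp(2).
∫[0,2] (3*exp(x) - 3*exp(-x)) dx = -6 + 3*exp(-2) + 3*exp(2).
Total area = (-6 + 3*exp(-2) + 3*exp(2)) + (-6 + 3*exp(-2) + 3*exp(2)) = -12 + 6*exp(-2) + 6*exp(2).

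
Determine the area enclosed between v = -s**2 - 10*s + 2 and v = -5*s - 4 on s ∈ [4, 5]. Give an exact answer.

On [4, 5], (-s**2 - 10*s + 2) - (-5*s - 4) = -s**2 - 5*s + 6 is ≤ 0 throughout, so the area is a single integral of |-s**2 - 5*s + 6|.
∫[4,5] (-s**2 - 5*s + 6) ds = -221/6; the area of that piece is 221/6.

221/6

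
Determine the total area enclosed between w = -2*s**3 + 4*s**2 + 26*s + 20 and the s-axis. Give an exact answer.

The curve meets the s-axis where -2*s**3 + 4*s**2 + 26*s + 20 = 0, i.e. -2*(s - 5)*(s + 1)*(s + 2) = 0, at s = -2, -1, 5.
On [-2, -1] the curve lies below the axis; ∫[-2,-1] (-2*s**3 + 4*s**2 + 26*s + 20) ds = -13/6, giving area 13/6.
On [-1, 5] the curve lies above the axis; ∫[-1,5] (-2*s**3 + 4*s**2 + 26*s + 20) ds = 288, giving area 288.
Total area = 13/6 + 288 = 1741/6.

1741/6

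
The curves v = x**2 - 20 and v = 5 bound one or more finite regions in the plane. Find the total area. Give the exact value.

500/3

Set the curves equal: x**2 - 20 = 5, so x**2 - 25 = 0, which factors as (x - 5)*(x + 5) = 0. The curves meet at x = -5, 5.
On [-5, 5], v = 5 is on top; that piece has area ∫[-5,5] (-(x**2 - 25)) dx = 500/3.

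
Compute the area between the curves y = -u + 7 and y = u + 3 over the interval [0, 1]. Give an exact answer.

3

On [0, 1], (-u + 7) - (u + 3) = -2*u + 4 is ≥ 0 throughout, so the area is a single integral of |-2*u + 4|.
∫[0,1] (-2*u + 4) du = 3.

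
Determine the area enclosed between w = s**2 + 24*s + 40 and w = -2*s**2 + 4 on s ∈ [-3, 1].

86

The difference (s**2 + 24*s + 40) - (-2*s**2 + 4) = 3*s**2 + 24*s + 36 changes sign at s = -2 inside [-3, 1], so split the integral there.
∫[-3,-2] (3*s**2 + 24*s + 36) ds = -5; the area of that piece is 5.
∫[-2,1] (3*s**2 + 24*s + 36) ds = 81.
Total area = 5 + 81 = 86.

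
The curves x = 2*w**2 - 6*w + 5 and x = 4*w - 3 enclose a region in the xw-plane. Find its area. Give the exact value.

Both boundary curves give x as a function of w, so integrate with respect to w. Setting them equal: 2*w**2 - 10*w + 8 = 0, i.e. 2*(w - 4)*(w - 1) = 0, so they meet at w = 1, 4.
For w in [1, 4], x = 2*w**2 - 6*w + 5 is on the left; area = ∫[1,4] (-(2*w**2 - 10*w + 8)) dw = 9.

9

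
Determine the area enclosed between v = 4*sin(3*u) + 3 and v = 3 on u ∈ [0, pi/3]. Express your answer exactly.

8/3

On [0, pi/3], (4*sin(3*u) + 3) - (3) = 4*sin(3*u) is ≥ 0 throughout, so the area is a single integral of |4*sin(3*u)|.
∫[0,pi/3] (4*sin(3*u)) du = 8/3.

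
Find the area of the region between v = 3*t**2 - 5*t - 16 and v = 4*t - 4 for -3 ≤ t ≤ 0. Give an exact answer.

The difference (3*t**2 - 5*t - 16) - (4*t - 4) = 3*t**2 - 9*t - 12 changes sign at t = -1 inside [-3, 0], so split the integral there.
∫[-3,-1] (3*t**2 - 9*t - 12) dt = 38.
∫[-1,0] (3*t**2 - 9*t - 12) dt = -13/2; the area of that piece is 13/2.
Total area = 38 + 13/2 = 89/2.

89/2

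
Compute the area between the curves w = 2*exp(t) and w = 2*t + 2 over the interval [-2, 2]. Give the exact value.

On [-2, 2], (2*exp(t)) - (2*t + 2) = -2*t + 2*exp(t) - 2 is ≥ 0 throughout, so the area is a single integral of |-2*t + 2*exp(t) - 2|.
∫[-2,2] (-2*t + 2*exp(t) - 2) dt = -8 - 2*exp(-2) + 2*exp(2).

-8 - 2*exp(-2) + 2*exp(2)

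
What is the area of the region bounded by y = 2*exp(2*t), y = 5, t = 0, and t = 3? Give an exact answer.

The difference (2*exp(2*t)) - (5) = 2*exp(2*t) - 5 changes sign at t = -log(2)/2 + log(5)/2 inside [0, 3], so split the integral there.
∫[0,-log(2)/2 + log(5)/2] (2*exp(2*t) - 5) dt = log(4*sqrt(10)/125) + 3/2; the area of that piece is -3/2 + log(25*sqrt(10)/8).
∫[-log(2)/2 + log(5)/2,3] (2*exp(2*t) - 5) dt = -35/2 - 5*log(2)/2 + 5*log(5)/2 + exp(6).
Total area = (-3/2 + log(25*sqrt(10)/8)) + (-35/2 - 5*log(2)/2 + 5*log(5)/2 + exp(6)) = -19 - 11*log(2)/2 + log(10)/2 + 9*log(5)/2 + exp(6).

-19 - 11*log(2)/2 + log(10)/2 + 9*log(5)/2 + exp(6)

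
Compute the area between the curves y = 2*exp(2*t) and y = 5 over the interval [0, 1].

The difference (2*exp(2*t)) - (5) = 2*exp(2*t) - 5 changes sign at t = -log(2)/2 + log(5)/2 inside [0, 1], so split the integral there.
∫[0,-log(2)/2 + log(5)/2] (2*exp(2*t) - 5) dt = log(4*sqrt(10)/125) + 3/2; the area of that piece is -3/2 + log(25*sqrt(10)/8).
∫[-log(2)/2 + log(5)/2,1] (2*exp(2*t) - 5) dt = -15/2 - 5*log(2)/2 + 5*log(5)/2 + exp(2).
Total area = (-3/2 + log(25*sqrt(10)/8)) + (-15/2 - 5*log(2)/2 + 5*log(5)/2 + exp(2)) = -9 - 11*log(2)/2 + log(10)/2 + 9*log(5)/2 + exp(2).

-9 - 11*log(2)/2 + log(10)/2 + 9*log(5)/2 + exp(2)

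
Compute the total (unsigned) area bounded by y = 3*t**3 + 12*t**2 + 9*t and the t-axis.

The curve meets the t-axis where 3*t**3 + 12*t**2 + 9*t = 0, i.e. 3*t*(t + 1)*(t + 3) = 0, at t = -3, -1, 0.
On [-3, -1] the curve lies above the axis; ∫[-3,-1] (3*t**3 + 12*t**2 + 9*t) dt = 8, giving area 8.
On [-1, 0] the curve lies below the axis; ∫[-1,0] (3*t**3 + 12*t**2 + 9*t) dt = -5/4, giving area 5/4.
Total area = 8 + 5/4 = 37/4.

37/4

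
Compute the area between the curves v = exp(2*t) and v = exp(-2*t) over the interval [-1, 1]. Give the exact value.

The difference (exp(2*t)) - (exp(-2*t)) = exp(2*t) - exp(-2*t) changes sign at t = 0 inside [-1, 1], so split the integral there.
∫[-1,0] (exp(2*t) - exp(-2*t)) dt = -exp(2)/2 - exp(-2)/2 + 1; the area of that piece is -1 + exp(-2)/2 + exp(2)/2.
∫[0,1] (exp(2*t) - exp(-2*t)) dt = -1 + exp(-2)/2 + exp(2)/2.
Total area = (-1 + exp(-2)/2 + exp(2)/2) + (-1 + exp(-2)/2 + exp(2)/2) = -2 + exp(-2) + exp(2).

-2 + exp(-2) + exp(2)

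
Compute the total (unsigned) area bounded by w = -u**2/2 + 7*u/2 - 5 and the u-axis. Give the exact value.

9/4

The curve meets the u-axis where -u**2/2 + 7*u/2 - 5 = 0, i.e. -(u - 5)*(u - 2)/2 = 0, at u = 2, 5.
On [2, 5] the curve lies above the axis; ∫[2,5] (-u**2/2 + 7*u/2 - 5) du = 9/4, giving area 9/4.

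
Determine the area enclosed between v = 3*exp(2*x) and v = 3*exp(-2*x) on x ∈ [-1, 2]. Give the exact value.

The difference (3*exp(2*x)) - (3*exp(-2*x)) = 3*exp(2*x) - 3*exp(-2*x) changes sign at x = 0 inside [-1, 2], so split the integral there.
∫[-1,0] (3*exp(2*x) - 3*exp(-2*x)) dx = -3*exp(2)/2 - 3*exp(-2)/2 + 3; the area of that piece is -3 + 3*exp(-2)/2 + 3*exp(2)/2.
∫[0,2] (3*exp(2*x) - 3*exp(-2*x)) dx = -3 + 3*exp(-4)/2 + 3*exp(4)/2.
Total area = (-3 + 3*exp(-2)/2 + 3*exp(2)/2) + (-3 + 3*exp(-4)/2 + 3*exp(4)/2) = -6 + 3*exp(-4)/2 + 3*exp(-2)/2 + 3*exp(2)/2 + 3*exp(4)/2.

-6 + 3*exp(-4)/2 + 3*exp(-2)/2 + 3*exp(2)/2 + 3*exp(4)/2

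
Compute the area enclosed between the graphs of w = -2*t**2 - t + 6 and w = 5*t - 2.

Set the curves equal: -2*t**2 - t + 6 = 5*t - 2, so -2*t**2 - 6*t + 8 = 0, which factors as -2*(t - 1)*(t + 4) = 0. The curves meet at t = -4, 1.
On [-4, 1], w = -2*t**2 - t + 6 is on top; that piece has area ∫[-4,1] (-2*t**2 - 6*t + 8) dt = 125/3.

125/3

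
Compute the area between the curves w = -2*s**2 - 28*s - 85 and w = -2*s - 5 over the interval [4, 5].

713/3

On [4, 5], (-2*s**2 - 28*s - 85) - (-2*s - 5) = -2*s**2 - 26*s - 80 is ≤ 0 throughout, so the area is a single integral of |-2*s**2 - 26*s - 80|.
∫[4,5] (-2*s**2 - 26*s - 80) ds = -713/3; the area of that piece is 713/3.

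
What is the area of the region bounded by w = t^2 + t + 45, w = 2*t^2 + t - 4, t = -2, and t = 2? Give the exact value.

572/3

On [-2, 2], (t^2 + t + 45) - (2*t^2 + t - 4) = -t^2 + 49 is ≥ 0 throughout, so the area is a single integral of |-t^2 + 49|.
∫[-2,2] (-t^2 + 49) dt = 572/3.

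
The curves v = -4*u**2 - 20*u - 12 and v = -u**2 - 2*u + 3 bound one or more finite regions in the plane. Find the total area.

32

Set the curves equal: -4*u**2 - 20*u - 12 = -u**2 - 2*u + 3, so -3*u**2 - 18*u - 15 = 0, which factors as -3*(u + 1)*(u + 5) = 0. The curves meet at u = -5, -1.
On [-5, -1], v = -4*u**2 - 20*u - 12 is on top; that piece has area ∫[-5,-1] (-3*u**2 - 18*u - 15) du = 32.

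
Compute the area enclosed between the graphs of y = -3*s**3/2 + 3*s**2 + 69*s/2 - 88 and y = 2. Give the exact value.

5137/8

Set the curves equal: -3*s**3/2 + 3*s**2 + 69*s/2 - 88 = 2, so -3*s**3/2 + 3*s**2 + 69*s/2 - 90 = 0, which factors as -3*(s - 4)*(s - 3)*(s + 5)/2 = 0. The curves meet at s = -5, 3, 4.
On [-5, 3], y = 2 is on top; that piece has area ∫[-5,3] (-(-3*s**3/2 + 3*s**2 + 69*s/2 - 90)) ds = 640.
On [3, 4], y = -3*s**3/2 + 3*s**2 + 69*s/2 - 88 is on top; that piece has area ∫[3,4] (-3*s**3/2 + 3*s**2 + 69*s/2 - 90) ds = 17/8.
Total enclosed area = 640 + 17/8 = 5137/8.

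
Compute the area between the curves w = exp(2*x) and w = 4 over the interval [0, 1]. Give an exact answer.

The difference (exp(2*x)) - (4) = exp(2*x) - 4 changes sign at x = log(2) inside [0, 1], so split the integral there.
∫[0,log(2)] (exp(2*x) - 4) dx = 3/2 - log(16); the area of that piece is -3/2 + log(16).
∫[log(2),1] (exp(2*x) - 4) dx = -6 + 4*log(2) + exp(2)/2.
Total area = (-3/2 + log(16)) + (-6 + 4*log(2) + exp(2)/2) = -15/2 + exp(2)/2 + 8*log(2).

-15/2 + exp(2)/2 + 8*log(2)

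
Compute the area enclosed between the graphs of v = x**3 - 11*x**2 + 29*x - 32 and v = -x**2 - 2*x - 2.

Set the curves equal: x**3 - 11*x**2 + 29*x - 32 = -x**2 - 2*x - 2, so x**3 - 10*x**2 + 31*x - 30 = 0, which factors as (x - 5)*(x - 3)*(x - 2) = 0. The curves meet at x = 2, 3, 5.
On [2, 3], v = x**3 - 11*x**2 + 29*x - 32 is on top; that piece has area ∫[2,3] (x**3 - 10*x**2 + 31*x - 30) dx = 5/12.
On [3, 5], v = -x**2 - 2*x - 2 is on top; that piece has area ∫[3,5] (-(x**3 - 10*x**2 + 31*x - 30)) dx = 8/3.
Total enclosed area = 5/12 + 8/3 = 37/12.

37/12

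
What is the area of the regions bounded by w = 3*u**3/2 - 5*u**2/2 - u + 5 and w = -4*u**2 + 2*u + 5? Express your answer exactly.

37/8

Set the curves equal: 3*u**3/2 - 5*u**2/2 - u + 5 = -4*u**2 + 2*u + 5, so 3*u**3/2 + 3*u**2/2 - 3*u = 0, which factors as 3*u*(u - 1)*(u + 2)/2 = 0. The curves meet at u = -2, 0, 1.
On [-2, 0], w = 3*u**3/2 - 5*u**2/2 - u + 5 is on top; that piece has area ∫[-2,0] (3*u**3/2 + 3*u**2/2 - 3*u) du = 4.
On [0, 1], w = -4*u**2 + 2*u + 5 is on top; that piece has area ∫[0,1] (-(3*u**3/2 + 3*u**2/2 - 3*u)) du = 5/8.
Total enclosed area = 4 + 5/8 = 37/8.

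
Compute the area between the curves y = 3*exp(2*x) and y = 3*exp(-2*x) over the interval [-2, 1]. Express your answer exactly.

-6 + 3*exp(-4)/2 + 3*exp(-2)/2 + 3*exp(2)/2 + 3*exp(4)/2

The difference (3*exp(2*x)) - (3*exp(-2*x)) = 3*exp(2*x) - 3*exp(-2*x) changes sign at x = 0 inside [-2, 1], so split the integral there.
∫[-2,0] (3*exp(2*x) - 3*exp(-2*x)) dx = -3*exp(4)/2 - 3*exp(-4)/2 + 3; the area of that piece is -3 + 3*exp(-4)/2 + 3*exp(4)/2.
∫[0,1] (3*exp(2*x) - 3*exp(-2*x)) dx = -3 + 3*exp(-2)/2 + 3*exp(2)/2.
Total area = (-3 + 3*exp(-4)/2 + 3*exp(4)/2) + (-3 + 3*exp(-2)/2 + 3*exp(2)/2) = -6 + 3*exp(-4)/2 + 3*exp(-2)/2 + 3*exp(2)/2 + 3*exp(4)/2.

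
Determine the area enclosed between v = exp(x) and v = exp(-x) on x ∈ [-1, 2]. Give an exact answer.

-4 + exp(-2) + exp(-1) + exp(1) + exp(2)

The difference (exp(x)) - (exp(-x)) = exp(x) - exp(-x) changes sign at x = 0 inside [-1, 2], so split the integral there.
∫[-1,0] (exp(x) - exp(-x)) dx = -exp(1) - exp(-1) + 2; the area of that piece is -2 + exp(-1) + exp(1).
∫[0,2] (exp(x) - exp(-x)) dx = -2 + exp(-2) + exp(2).
Total area = (-2 + exp(-1) + exp(1)) + (-2 + exp(-2) + exp(2)) = -4 + exp(-2) + exp(-1) + exp(1) + exp(2).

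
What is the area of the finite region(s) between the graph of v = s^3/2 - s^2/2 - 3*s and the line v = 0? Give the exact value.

253/24

The curve meets the s-axis where s^3/2 - s^2/2 - 3*s = 0, i.e. s*(s - 3)*(s + 2)/2 = 0, at s = -2, 0, 3.
On [-2, 0] the curve lies above the axis; ∫[-2,0] (s^3/2 - s^2/2 - 3*s) ds = 8/3, giving area 8/3.
On [0, 3] the curve lies below the axis; ∫[0,3] (s^3/2 - s^2/2 - 3*s) ds = -63/8, giving area 63/8.
Total area = 8/3 + 63/8 = 253/24.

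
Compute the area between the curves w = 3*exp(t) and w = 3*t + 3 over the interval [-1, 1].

-6 - 3*exp(-1) + 3*exp(1)

On [-1, 1], (3*exp(t)) - (3*t + 3) = -3*t + 3*exp(t) - 3 is ≥ 0 throughout, so the area is a single integral of |-3*t + 3*exp(t) - 3|.
∫[-1,1] (-3*t + 3*exp(t) - 3) dt = -6 - 3*exp(-1) + 3*exp(1).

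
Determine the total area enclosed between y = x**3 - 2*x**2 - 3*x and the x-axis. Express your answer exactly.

The curve meets the x-axis where x**3 - 2*x**2 - 3*x = 0, i.e. x*(x - 3)*(x + 1) = 0, at x = -1, 0, 3.
On [-1, 0] the curve lies above the axis; ∫[-1,0] (x**3 - 2*x**2 - 3*x) dx = 7/12, giving area 7/12.
On [0, 3] the curve lies below the axis; ∫[0,3] (x**3 - 2*x**2 - 3*x) dx = -45/4, giving area 45/4.
Total area = 7/12 + 45/4 = 71/6.

71/6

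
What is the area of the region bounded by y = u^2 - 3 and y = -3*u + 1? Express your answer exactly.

Set the curves equal: u^2 - 3 = -3*u + 1, so u^2 + 3*u - 4 = 0, which factors as (u - 1)*(u + 4) = 0. The curves meet at u = -4, 1.
On [-4, 1], y = -3*u + 1 is on top; that piece has area ∫[-4,1] (-(u^2 + 3*u - 4)) du = 125/6.

125/6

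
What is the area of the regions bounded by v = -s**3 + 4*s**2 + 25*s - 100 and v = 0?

Set the curves equal: -s**3 + 4*s**2 + 25*s - 100 = 0, so -s**3 + 4*s**2 + 25*s - 100 = 0, which factors as -(s - 5)*(s - 4)*(s + 5) = 0. The curves meet at s = -5, 4, 5.
On [-5, 4], v = 0 is on top; that piece has area ∫[-5,4] (-(-s**3 + 4*s**2 + 25*s - 100)) ds = 2673/4.
On [4, 5], v = -s**3 + 4*s**2 + 25*s - 100 is on top; that piece has area ∫[4,5] (-s**3 + 4*s**2 + 25*s - 100) ds = 19/12.
Total enclosed area = 2673/4 + 19/12 = 4019/6.

4019/6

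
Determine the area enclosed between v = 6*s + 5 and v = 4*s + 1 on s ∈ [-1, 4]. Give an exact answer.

35

On [-1, 4], (6*s + 5) - (4*s + 1) = 2*s + 4 is ≥ 0 throughout, so the area is a single integral of |2*s + 4|.
∫[-1,4] (2*s + 4) ds = 35.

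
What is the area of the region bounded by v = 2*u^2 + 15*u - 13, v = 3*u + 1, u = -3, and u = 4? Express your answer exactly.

526/3

The difference (2*u^2 + 15*u - 13) - (3*u + 1) = 2*u^2 + 12*u - 14 changes sign at u = 1 inside [-3, 4], so split the integral there.
∫[-3,1] (2*u^2 + 12*u - 14) du = -256/3; the area of that piece is 256/3.
∫[1,4] (2*u^2 + 12*u - 14) du = 90.
Total area = 256/3 + 90 = 526/3.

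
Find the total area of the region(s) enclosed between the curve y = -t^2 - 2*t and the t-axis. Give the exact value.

The curve meets the t-axis where -t^2 - 2*t = 0, i.e. -t*(t + 2) = 0, at t = -2, 0.
On [-2, 0] the curve lies above the axis; ∫[-2,0] (-t^2 - 2*t) dt = 4/3, giving area 4/3.

4/3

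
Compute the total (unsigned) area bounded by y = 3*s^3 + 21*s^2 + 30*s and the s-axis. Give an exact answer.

253/4

The curve meets the s-axis where 3*s^3 + 21*s^2 + 30*s = 0, i.e. 3*s*(s + 2)*(s + 5) = 0, at s = -5, -2, 0.
On [-5, -2] the curve lies above the axis; ∫[-5,-2] (3*s^3 + 21*s^2 + 30*s) ds = 189/4, giving area 189/4.
On [-2, 0] the curve lies below the axis; ∫[-2,0] (3*s^3 + 21*s^2 + 30*s) ds = -16, giving area 16.
Total area = 189/4 + 16 = 253/4.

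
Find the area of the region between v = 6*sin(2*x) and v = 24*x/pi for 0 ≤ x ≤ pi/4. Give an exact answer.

3 - 3*pi/4

On [0, pi/4], (6*sin(2*x)) - (24*x/pi) = -24*x/pi + 6*sin(2*x) is ≥ 0 throughout, so the area is a single integral of |-24*x/pi + 6*sin(2*x)|.
∫[0,pi/4] (-24*x/pi + 6*sin(2*x)) dx = 3 - 3*pi/4.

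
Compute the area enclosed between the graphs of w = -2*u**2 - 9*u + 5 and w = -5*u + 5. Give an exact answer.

Set the curves equal: -2*u**2 - 9*u + 5 = -5*u + 5, so -2*u**2 - 4*u = 0, which factors as -2*u*(u + 2) = 0. The curves meet at u = -2, 0.
On [-2, 0], w = -2*u**2 - 9*u + 5 is on top; that piece has area ∫[-2,0] (-2*u**2 - 4*u) du = 8/3.

8/3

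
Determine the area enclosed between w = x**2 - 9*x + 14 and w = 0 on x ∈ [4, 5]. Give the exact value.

37/6

On [4, 5], (x**2 - 9*x + 14) - (0) = x**2 - 9*x + 14 is ≤ 0 throughout, so the area is a single integral of |x**2 - 9*x + 14|.
∫[4,5] (x**2 - 9*x + 14) dx = -37/6; the area of that piece is 37/6.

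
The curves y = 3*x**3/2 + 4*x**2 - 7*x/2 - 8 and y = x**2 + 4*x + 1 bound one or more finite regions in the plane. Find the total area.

253/8

Set the curves equal: 3*x**3/2 + 4*x**2 - 7*x/2 - 8 = x**2 + 4*x + 1, so 3*x**3/2 + 3*x**2 - 15*x/2 - 9 = 0, which factors as 3*(x - 2)*(x + 1)*(x + 3)/2 = 0. The curves meet at x = -3, -1, 2.
On [-3, -1], y = 3*x**3/2 + 4*x**2 - 7*x/2 - 8 is on top; that piece has area ∫[-3,-1] (3*x**3/2 + 3*x**2 - 15*x/2 - 9) dx = 8.
On [-1, 2], y = x**2 + 4*x + 1 is on top; that piece has area ∫[-1,2] (-(3*x**3/2 + 3*x**2 - 15*x/2 - 9)) dx = 189/8.
Total enclosed area = 8 + 189/8 = 253/8.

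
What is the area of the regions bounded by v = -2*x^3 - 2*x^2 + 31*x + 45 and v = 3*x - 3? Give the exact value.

1741/6

Set the curves equal: -2*x^3 - 2*x^2 + 31*x + 45 = 3*x - 3, so -2*x^3 - 2*x^2 + 28*x + 48 = 0, which factors as -2*(x - 4)*(x + 2)*(x + 3) = 0. The curves meet at x = -3, -2, 4.
On [-3, -2], v = 3*x - 3 is on top; that piece has area ∫[-3,-2] (-(-2*x^3 - 2*x^2 + 28*x + 48)) dx = 13/6.
On [-2, 4], v = -2*x^3 - 2*x^2 + 31*x + 45 is on top; that piece has area ∫[-2,4] (-2*x^3 - 2*x^2 + 28*x + 48) dx = 288.
Total enclosed area = 13/6 + 288 = 1741/6.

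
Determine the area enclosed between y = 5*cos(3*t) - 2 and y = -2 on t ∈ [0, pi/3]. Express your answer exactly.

10/3

The difference (5*cos(3*t) - 2) - (-2) = 5*cos(3*t) changes sign at t = pi/6 inside [0, pi/3], so split the integral there.
∫[0,pi/6] (5*cos(3*t)) dt = 5/3.
∫[pi/6,pi/3] (5*cos(3*t)) dt = -5/3; the area of that piece is 5/3.
Total area = 5/3 + 5/3 = 10/3.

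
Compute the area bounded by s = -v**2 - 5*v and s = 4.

Both boundary curves give s as a function of v, so integrate with respect to v. Setting them equal: -v**2 - 5*v - 4 = 0, i.e. -(v + 1)*(v + 4) = 0, so they meet at v = -4, -1.
For v in [-4, -1], s = -v**2 - 5*v is on the right; area = ∫[-4,-1] (-v**2 - 5*v - 4) dv = 9/2.

9/2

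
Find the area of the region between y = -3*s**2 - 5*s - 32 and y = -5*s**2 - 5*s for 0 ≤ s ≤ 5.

The difference (-3*s**2 - 5*s - 32) - (-5*s**2 - 5*s) = 2*s**2 - 32 changes sign at s = 4 inside [0, 5], so split the integral there.
∫[0,4] (2*s**2 - 32) ds = -256/3; the area of that piece is 256/3.
∫[4,5] (2*s**2 - 32) ds = 26/3.
Total area = 256/3 + 26/3 = 94.

94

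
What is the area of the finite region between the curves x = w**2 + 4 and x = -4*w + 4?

32/3

Both boundary curves give x as a function of w, so integrate with respect to w. Setting them equal: w**2 + 4*w = 0, i.e. w*(w + 4) = 0, so they meet at w = -4, 0.
For w in [-4, 0], x = w**2 + 4 is on the left; area = ∫[-4,0] (-(w**2 + 4*w)) dw = 32/3.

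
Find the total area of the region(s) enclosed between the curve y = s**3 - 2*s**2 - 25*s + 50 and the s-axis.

The curve meets the s-axis where s**3 - 2*s**2 - 25*s + 50 = 0, i.e. (s - 5)*(s - 2)*(s + 5) = 0, at s = -5, 2, 5.
On [-5, 2] the curve lies above the axis; ∫[-5,2] (s**3 - 2*s**2 - 25*s + 50) ds = 4459/12, giving area 4459/12.
On [2, 5] the curve lies below the axis; ∫[2,5] (s**3 - 2*s**2 - 25*s + 50) ds = -153/4, giving area 153/4.
Total area = 4459/12 + 153/4 = 2459/6.

2459/6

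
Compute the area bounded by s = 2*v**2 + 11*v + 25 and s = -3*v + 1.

1/3

Both boundary curves give s as a function of v, so integrate with respect to v. Setting them equal: 2*v**2 + 14*v + 24 = 0, i.e. 2*(v + 3)*(v + 4) = 0, so they meet at v = -4, -3.
For v in [-4, -3], s = 2*v**2 + 11*v + 25 is on the left; area = ∫[-4,-3] (-(2*v**2 + 14*v + 24)) dv = 1/3.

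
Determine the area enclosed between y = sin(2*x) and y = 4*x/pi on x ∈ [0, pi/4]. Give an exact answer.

1/2 - pi/8

On [0, pi/4], (sin(2*x)) - (4*x/pi) = -4*x/pi + sin(2*x) is ≥ 0 throughout, so the area is a single integral of |-4*x/pi + sin(2*x)|.
∫[0,pi/4] (-4*x/pi + sin(2*x)) dx = 1/2 - pi/8.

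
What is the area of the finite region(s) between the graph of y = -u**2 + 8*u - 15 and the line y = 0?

4/3

The curve meets the u-axis where -u**2 + 8*u - 15 = 0, i.e. -(u - 5)*(u - 3) = 0, at u = 3, 5.
On [3, 5] the curve lies above the axis; ∫[3,5] (-u**2 + 8*u - 15) du = 4/3, giving area 4/3.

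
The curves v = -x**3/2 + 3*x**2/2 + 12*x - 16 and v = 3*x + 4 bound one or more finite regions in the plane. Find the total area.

Set the curves equal: -x**3/2 + 3*x**2/2 + 12*x - 16 = 3*x + 4, so -x**3/2 + 3*x**2/2 + 9*x - 20 = 0, which factors as -(x - 5)*(x - 2)*(x + 4)/2 = 0. The curves meet at x = -4, 2, 5.
On [-4, 2], v = 3*x + 4 is on top; that piece has area ∫[-4,2] (-(-x**3/2 + 3*x**2/2 + 9*x - 20)) dx = 108.
On [2, 5], v = -x**3/2 + 3*x**2/2 + 12*x - 16 is on top; that piece has area ∫[2,5] (-x**3/2 + 3*x**2/2 + 9*x - 20) dx = 135/8.
Total enclosed area = 108 + 135/8 = 999/8.

999/8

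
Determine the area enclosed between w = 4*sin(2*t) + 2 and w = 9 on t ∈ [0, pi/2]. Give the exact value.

-4 + 7*pi/2

On [0, pi/2], (4*sin(2*t) + 2) - (9) = 4*sin(2*t) - 7 is ≤ 0 throughout, so the area is a single integral of |4*sin(2*t) - 7|.
∫[0,pi/2] (4*sin(2*t) - 7) dt = 4 - 7*pi/2; the area of that piece is -4 + 7*pi/2.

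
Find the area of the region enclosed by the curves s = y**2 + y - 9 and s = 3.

Both boundary curves give s as a function of y, so integrate with respect to y. Setting them equal: y**2 + y - 12 = 0, i.e. (y - 3)*(y + 4) = 0, so they meet at y = -4, 3.
For y in [-4, 3], s = y**2 + y - 9 is on the left; area = ∫[-4,3] (-(y**2 + y - 12)) dy = 343/6.

343/6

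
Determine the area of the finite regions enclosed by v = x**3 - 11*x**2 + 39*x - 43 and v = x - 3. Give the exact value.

Set the curves equal: x**3 - 11*x**2 + 39*x - 43 = x - 3, so x**3 - 11*x**2 + 38*x - 40 = 0, which factors as (x - 5)*(x - 4)*(x - 2) = 0. The curves meet at x = 2, 4, 5.
On [2, 4], v = x**3 - 11*x**2 + 39*x - 43 is on top; that piece has area ∫[2,4] (x**3 - 11*x**2 + 38*x - 40) dx = 8/3.
On [4, 5], v = x - 3 is on top; that piece has area ∫[4,5] (-(x**3 - 11*x**2 + 38*x - 40)) dx = 5/12.
Total enclosed area = 8/3 + 5/12 = 37/12.

37/12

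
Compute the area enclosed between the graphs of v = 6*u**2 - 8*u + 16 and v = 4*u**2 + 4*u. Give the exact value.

Set the curves equal: 6*u**2 - 8*u + 16 = 4*u**2 + 4*u, so 2*u**2 - 12*u + 16 = 0, which factors as 2*(u - 4)*(u - 2) = 0. The curves meet at u = 2, 4.
On [2, 4], v = 4*u**2 + 4*u is on top; that piece has area ∫[2,4] (-(2*u**2 - 12*u + 16)) du = 8/3.

8/3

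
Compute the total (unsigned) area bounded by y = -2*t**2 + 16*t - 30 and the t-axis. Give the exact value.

8/3

The curve meets the t-axis where -2*t**2 + 16*t - 30 = 0, i.e. -2*(t - 5)*(t - 3) = 0, at t = 3, 5.
On [3, 5] the curve lies above the axis; ∫[3,5] (-2*t**2 + 16*t - 30) dt = 8/3, giving area 8/3.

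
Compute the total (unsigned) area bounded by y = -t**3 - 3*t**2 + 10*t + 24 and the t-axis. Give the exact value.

407/4

The curve meets the t-axis where -t**3 - 3*t**2 + 10*t + 24 = 0, i.e. -(t - 3)*(t + 2)*(t + 4) = 0, at t = -4, -2, 3.
On [-4, -2] the curve lies below the axis; ∫[-4,-2] (-t**3 - 3*t**2 + 10*t + 24) dt = -8, giving area 8.
On [-2, 3] the curve lies above the axis; ∫[-2,3] (-t**3 - 3*t**2 + 10*t + 24) dt = 375/4, giving area 375/4.
Total area = 8 + 375/4 = 407/4.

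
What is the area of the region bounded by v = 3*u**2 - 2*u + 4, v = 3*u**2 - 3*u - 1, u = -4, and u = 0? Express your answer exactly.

On [-4, 0], (3*u**2 - 2*u + 4) - (3*u**2 - 3*u - 1) = u + 5 is ≥ 0 throughout, so the area is a single integral of |u + 5|.
∫[-4,0] (u + 5) du = 12.

12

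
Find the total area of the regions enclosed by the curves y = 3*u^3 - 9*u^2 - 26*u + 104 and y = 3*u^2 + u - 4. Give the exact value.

1741/4

Set the curves equal: 3*u^3 - 9*u^2 - 26*u + 104 = 3*u^2 + u - 4, so 3*u^3 - 12*u^2 - 27*u + 108 = 0, which factors as 3*(u - 4)*(u - 3)*(u + 3) = 0. The curves meet at u = -3, 3, 4.
On [-3, 3], y = 3*u^3 - 9*u^2 - 26*u + 104 is on top; that piece has area ∫[-3,3] (3*u^3 - 12*u^2 - 27*u + 108) du = 432.
On [3, 4], y = 3*u^2 + u - 4 is on top; that piece has area ∫[3,4] (-(3*u^3 - 12*u^2 - 27*u + 108)) du = 13/4.
Total enclosed area = 432 + 13/4 = 1741/4.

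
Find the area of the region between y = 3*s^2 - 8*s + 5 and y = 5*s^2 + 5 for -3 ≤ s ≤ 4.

The difference (3*s^2 - 8*s + 5) - (5*s^2 + 5) = -2*s^2 - 8*s changes sign at s = 0 inside [-3, 4], so split the integral there.
∫[-3,0] (-2*s^2 - 8*s) ds = 18.
∫[0,4] (-2*s^2 - 8*s) ds = -320/3; the area of that piece is 320/3.
Total area = 18 + 320/3 = 374/3.

374/3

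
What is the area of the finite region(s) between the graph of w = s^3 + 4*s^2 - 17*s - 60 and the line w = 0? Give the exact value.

The curve meets the s-axis where s^3 + 4*s^2 - 17*s - 60 = 0, i.e. (s - 4)*(s + 3)*(s + 5) = 0, at s = -5, -3, 4.
On [-5, -3] the curve lies above the axis; ∫[-5,-3] (s^3 + 4*s^2 - 17*s - 60) ds = 32/3, giving area 32/3.
On [-3, 4] the curve lies below the axis; ∫[-3,4] (s^3 + 4*s^2 - 17*s - 60) ds = -3773/12, giving area 3773/12.
Total area = 32/3 + 3773/12 = 3901/12.

3901/12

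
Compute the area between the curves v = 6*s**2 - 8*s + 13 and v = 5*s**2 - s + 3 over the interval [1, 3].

3

The difference (6*s**2 - 8*s + 13) - (5*s**2 - s + 3) = s**2 - 7*s + 10 changes sign at s = 2 inside [1, 3], so split the integral there.
∫[1,2] (s**2 - 7*s + 10) ds = 11/6.
∫[2,3] (s**2 - 7*s + 10) ds = -7/6; the area of that piece is 7/6.
Total area = 11/6 + 7/6 = 3.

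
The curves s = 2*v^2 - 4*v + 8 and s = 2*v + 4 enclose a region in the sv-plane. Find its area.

Both boundary curves give s as a function of v, so integrate with respect to v. Setting them equal: 2*v^2 - 6*v + 4 = 0, i.e. 2*(v - 2)*(v - 1) = 0, so they meet at v = 1, 2.
For v in [1, 2], s = 2*v^2 - 4*v + 8 is on the left; area = ∫[1,2] (-(2*v^2 - 6*v + 4)) dv = 1/3.

1/3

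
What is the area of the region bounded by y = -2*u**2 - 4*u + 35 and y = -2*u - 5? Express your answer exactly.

Set the curves equal: -2*u**2 - 4*u + 35 = -2*u - 5, so -2*u**2 - 2*u + 40 = 0, which factors as -2*(u - 4)*(u + 5) = 0. The curves meet at u = -5, 4.
On [-5, 4], y = -2*u**2 - 4*u + 35 is on top; that piece has area ∫[-5,4] (-2*u**2 - 2*u + 40) du = 243.

243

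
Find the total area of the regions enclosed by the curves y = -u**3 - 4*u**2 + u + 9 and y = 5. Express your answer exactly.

Set the curves equal: -u**3 - 4*u**2 + u + 9 = 5, so -u**3 - 4*u**2 + u + 4 = 0, which factors as -(u - 1)*(u + 1)*(u + 4) = 0. The curves meet at u = -4, -1, 1.
On [-4, -1], y = 5 is on top; that piece has area ∫[-4,-1] (-(-u**3 - 4*u**2 + u + 4)) du = 63/4.
On [-1, 1], y = -u**3 - 4*u**2 + u + 9 is on top; that piece has area ∫[-1,1] (-u**3 - 4*u**2 + u + 4) du = 16/3.
Total enclosed area = 63/4 + 16/3 = 253/12.

253/12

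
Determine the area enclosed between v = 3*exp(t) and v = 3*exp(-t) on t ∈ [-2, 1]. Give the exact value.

-12 + 3*exp(-2) + 3*exp(-1) + 3*exp(1) + 3*exp(2)

The difference (3*exp(t)) - (3*exp(-t)) = 3*exp(t) - 3*exp(-t) changes sign at t = 0 inside [-2, 1], so split the integral there.
∫[-2,0] (3*exp(t) - 3*exp(-t)) dt = -3*exp(2) - 3*exp(-2) + 6; the area of that piece is -6 + 3*exp(-2) + 3*exp(2).
∫[0,1] (3*exp(t) - 3*exp(-t)) dt = -6 + 3*exp(-1) + 3*exp(1).
Total area = (-6 + 3*exp(-2) + 3*exp(2)) + (-6 + 3*exp(-1) + 3*exp(1)) = -12 + 3*exp(-2) + 3*exp(-1) + 3*exp(1) + 3*exp(2).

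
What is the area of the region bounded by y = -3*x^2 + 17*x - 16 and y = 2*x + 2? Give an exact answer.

Set the curves equal: -3*x^2 + 17*x - 16 = 2*x + 2, so -3*x^2 + 15*x - 18 = 0, which factors as -3*(x - 3)*(x - 2) = 0. The curves meet at x = 2, 3.
On [2, 3], y = -3*x^2 + 17*x - 16 is on top; that piece has area ∫[2,3] (-3*x^2 + 15*x - 18) dx = 1/2.

1/2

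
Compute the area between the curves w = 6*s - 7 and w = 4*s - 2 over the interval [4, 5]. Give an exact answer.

4

On [4, 5], (6*s - 7) - (4*s - 2) = 2*s - 5 is ≥ 0 throughout, so the area is a single integral of |2*s - 5|.
∫[4,5] (2*s - 5) ds = 4.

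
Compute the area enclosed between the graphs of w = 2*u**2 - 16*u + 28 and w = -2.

8/3

Set the curves equal: 2*u**2 - 16*u + 28 = -2, so 2*u**2 - 16*u + 30 = 0, which factors as 2*(u - 5)*(u - 3) = 0. The curves meet at u = 3, 5.
On [3, 5], w = -2 is on top; that piece has area ∫[3,5] (-(2*u**2 - 16*u + 30)) du = 8/3.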